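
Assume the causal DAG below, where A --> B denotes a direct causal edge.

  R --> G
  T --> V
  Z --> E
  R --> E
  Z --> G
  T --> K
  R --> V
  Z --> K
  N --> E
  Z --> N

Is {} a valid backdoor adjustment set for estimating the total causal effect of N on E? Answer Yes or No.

No

Backdoor paths from N to E (paths whose first edge points into N):
  P1: N <- Z -> E
  P2: N <- Z -> G <- R -> E
  P3: N <- Z -> K <- T -> V <- R -> E
Condition 1 (no descendant of N in the set): holds — descendants of N are {E}; none are in {}.
Condition 2 (every backdoor path blocked by {}):
  P1: open — no interior node is in the conditioning set.
  P2: blocked at collider G (neither it nor any descendant is in the conditioning set).
  P3: blocked at collider K (neither it nor any descendant is in the conditioning set).
{} does not satisfy the backdoor criterion.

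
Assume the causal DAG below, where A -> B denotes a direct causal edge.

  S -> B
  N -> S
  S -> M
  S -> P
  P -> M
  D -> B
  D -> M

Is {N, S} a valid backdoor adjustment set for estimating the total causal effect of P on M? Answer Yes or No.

Yes

Backdoor paths from P to M (paths whose first edge points into P):
  P1: P <- S -> B <- D -> M
  P2: P <- S -> M
Condition 1 (no descendant of P in the set): holds — descendants of P are {M}; none are in {N, S}.
Condition 2 (every backdoor path blocked by {N, S}):
  P1: blocked at fork node S ∈ conditioning set.
  P2: blocked at fork node S ∈ conditioning set.
{N, S} satisfies the backdoor criterion.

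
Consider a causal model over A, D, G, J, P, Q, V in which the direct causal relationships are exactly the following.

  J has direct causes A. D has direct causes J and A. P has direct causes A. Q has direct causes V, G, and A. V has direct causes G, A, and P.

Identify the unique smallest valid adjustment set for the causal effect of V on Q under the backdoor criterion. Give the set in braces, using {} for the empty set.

{A, G}

Variables eligible for adjustment (non-descendants of V, excluding V and Q): {A, D, G, J, P}.
Backdoor paths from V to Q:
  P1: V <- G -> Q
  P2: V <- A -> Q
  P3: V <- P <- A -> Q
The empty set is not sufficient: P1 (V <- G -> Q) has no collider blocking it and no conditioned non-collider, so it is open.
Try {A, G}:
  P1: blocked at fork node G ∈ conditioning set.
  P2: blocked at fork node A ∈ conditioning set.
  P3: blocked at fork node A ∈ conditioning set.
{A, G} contains no descendant of V and blocks every backdoor path.
Every element of {A, G} is needed (dropping A leaves P2 open; dropping G leaves P1 open), so no proper subset is valid.
Among all size-2 subsets of the eligible variables, only {A, G} blocks every backdoor path, so it is the unique smallest valid adjustment set.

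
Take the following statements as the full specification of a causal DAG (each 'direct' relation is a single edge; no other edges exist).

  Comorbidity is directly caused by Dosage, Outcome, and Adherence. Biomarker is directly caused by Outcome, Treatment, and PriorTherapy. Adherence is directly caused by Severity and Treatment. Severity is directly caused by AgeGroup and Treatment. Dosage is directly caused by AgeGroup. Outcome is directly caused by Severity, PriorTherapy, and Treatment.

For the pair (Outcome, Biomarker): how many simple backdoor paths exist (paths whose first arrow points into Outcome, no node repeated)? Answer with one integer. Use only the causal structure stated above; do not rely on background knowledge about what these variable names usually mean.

5

A backdoor path from Outcome to Biomarker is any simple undirected path whose first edge points into Outcome (i.e. leaves Outcome via a parent).
Parents of Outcome: {PriorTherapy, Severity, Treatment}.
Enumerating:
  P1: Outcome <- Treatment -> Biomarker
  P2: Outcome <- PriorTherapy -> Biomarker
  P3: Outcome <- Severity <- Treatment -> Biomarker
  P4: Outcome <- Severity <- AgeGroup -> Dosage -> Comorbidity <- Adherence <- Treatment -> Biomarker
  P5: Outcome <- Severity -> Adherence <- Treatment -> Biomarker
That exhausts the simple backdoor paths. Count: 5.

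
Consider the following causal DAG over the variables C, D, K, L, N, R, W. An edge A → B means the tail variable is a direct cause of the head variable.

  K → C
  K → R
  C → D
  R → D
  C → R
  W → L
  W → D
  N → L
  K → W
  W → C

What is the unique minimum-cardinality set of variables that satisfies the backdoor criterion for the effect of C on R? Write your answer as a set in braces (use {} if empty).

Variables eligible for adjustment (non-descendants of C, excluding C and R): {K, L, N, W}.
Backdoor paths from C to R:
  P1: C <- K -> W -> D <- R
  P2: C <- K -> R
  P3: C <- W <- K -> R
  P4: C <- W -> D <- R
The empty set is not sufficient: P2 (C <- K -> R) has no collider blocking it and no conditioned non-collider, so it is open.
Try {K}:
  P1: blocked at fork node K ∈ conditioning set.
  P2: blocked at fork node K ∈ conditioning set.
  P3: blocked at fork node K ∈ conditioning set.
  P4: blocked at collider D (neither it nor any descendant is in the conditioning set).
{K} contains no descendant of C and blocks every backdoor path.
No other singleton works — e.g. {W} leaves P2 open — so {K} is the unique smallest valid adjustment set.

{K}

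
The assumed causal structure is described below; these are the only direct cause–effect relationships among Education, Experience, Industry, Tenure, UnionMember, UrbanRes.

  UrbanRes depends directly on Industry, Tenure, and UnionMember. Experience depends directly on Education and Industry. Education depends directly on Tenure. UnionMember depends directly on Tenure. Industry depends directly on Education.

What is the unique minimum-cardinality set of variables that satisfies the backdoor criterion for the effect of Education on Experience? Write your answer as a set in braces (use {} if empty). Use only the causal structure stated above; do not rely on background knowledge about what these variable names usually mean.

{}

Variables eligible for adjustment (non-descendants of Education, excluding Education and Experience): {Tenure, UnionMember}.
Backdoor paths from Education to Experience:
  P1: Education <- Tenure -> UnionMember -> UrbanRes <- Industry -> Experience
  P2: Education <- Tenure -> UrbanRes <- Industry -> Experience
Each backdoor path contains an unconditioned collider, so every path is already blocked with the empty conditioning set:
  P1: blocked at collider UrbanRes (neither it nor any descendant is in the conditioning set).
  P2: blocked at collider UrbanRes (neither it nor any descendant is in the conditioning set).
The empty set is therefore the unique smallest valid set.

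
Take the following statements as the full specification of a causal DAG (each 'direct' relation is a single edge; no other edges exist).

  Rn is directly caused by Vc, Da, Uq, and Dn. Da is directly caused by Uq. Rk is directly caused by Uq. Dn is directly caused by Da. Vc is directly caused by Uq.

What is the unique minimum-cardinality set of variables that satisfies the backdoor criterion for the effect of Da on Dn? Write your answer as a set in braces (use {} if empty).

Variables eligible for adjustment (non-descendants of Da, excluding Da and Dn): {Rk, Uq, Vc}.
Backdoor paths from Da to Dn:
  P1: Da <- Uq -> Vc -> Rn <- Dn
  P2: Da <- Uq -> Rn <- Dn
Each backdoor path contains an unconditioned collider, so every path is already blocked with the empty conditioning set:
  P1: blocked at collider Rn (neither it nor any descendant is in the conditioning set).
  P2: blocked at collider Rn (neither it nor any descendant is in the conditioning set).
The empty set is therefore the unique smallest valid set.

{}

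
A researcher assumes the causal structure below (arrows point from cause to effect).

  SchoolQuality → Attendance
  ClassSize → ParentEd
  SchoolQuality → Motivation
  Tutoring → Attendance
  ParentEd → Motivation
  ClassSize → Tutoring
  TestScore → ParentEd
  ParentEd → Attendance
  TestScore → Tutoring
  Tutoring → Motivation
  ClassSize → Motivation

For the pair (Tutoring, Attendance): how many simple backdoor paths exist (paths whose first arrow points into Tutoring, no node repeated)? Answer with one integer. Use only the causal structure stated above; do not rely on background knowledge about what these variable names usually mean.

A backdoor path from Tutoring to Attendance is any simple undirected path whose first edge points into Tutoring (i.e. leaves Tutoring via a parent).
Parents of Tutoring: {ClassSize, TestScore}.
Enumerating:
  P1: Tutoring <- ClassSize -> ParentEd -> Attendance
  P2: Tutoring <- ClassSize -> ParentEd -> Motivation <- SchoolQuality -> Attendance
  P3: Tutoring <- ClassSize -> Motivation <- ParentEd -> Attendance
  P4: Tutoring <- ClassSize -> Motivation <- SchoolQuality -> Attendance
  P5: Tutoring <- TestScore -> ParentEd <- ClassSize -> Motivation <- SchoolQuality -> Attendance
  P6: Tutoring <- TestScore -> ParentEd -> Attendance
  P7: Tutoring <- TestScore -> ParentEd -> Motivation <- SchoolQuality -> Attendance
That exhausts the simple backdoor paths. Count: 7.

7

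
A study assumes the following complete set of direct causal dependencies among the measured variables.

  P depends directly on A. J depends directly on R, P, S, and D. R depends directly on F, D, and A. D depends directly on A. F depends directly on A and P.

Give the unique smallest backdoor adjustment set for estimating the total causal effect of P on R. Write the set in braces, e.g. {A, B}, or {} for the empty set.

{A}

Variables eligible for adjustment (non-descendants of P, excluding P and R): {A, D, S}.
Backdoor paths from P to R:
  P1: P <- A -> D -> R
  P2: P <- A -> D -> J <- R
  P3: P <- A -> F -> R
  P4: P <- A -> R
The empty set is not sufficient: P1 (P <- A -> D -> R) has no collider blocking it and no conditioned non-collider, so it is open.
Try {A}:
  P1: blocked at fork node A ∈ conditioning set.
  P2: blocked at fork node A ∈ conditioning set.
  P3: blocked at fork node A ∈ conditioning set.
  P4: blocked at fork node A ∈ conditioning set.
{A} contains no descendant of P and blocks every backdoor path.
No other singleton works — e.g. {S} leaves P1 open — so {A} is the unique smallest valid adjustment set.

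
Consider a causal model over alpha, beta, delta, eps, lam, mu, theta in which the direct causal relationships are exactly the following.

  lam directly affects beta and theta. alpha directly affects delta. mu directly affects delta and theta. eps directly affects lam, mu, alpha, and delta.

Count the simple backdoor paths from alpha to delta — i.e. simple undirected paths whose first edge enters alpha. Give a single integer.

A backdoor path from alpha to delta is any simple undirected path whose first edge points into alpha (i.e. leaves alpha via a parent).
Parents of alpha: {eps}.
Enumerating:
  P1: alpha <- eps -> lam -> theta <- mu -> delta
  P2: alpha <- eps -> mu -> delta
  P3: alpha <- eps -> delta
That exhausts the simple backdoor paths. Count: 3.

3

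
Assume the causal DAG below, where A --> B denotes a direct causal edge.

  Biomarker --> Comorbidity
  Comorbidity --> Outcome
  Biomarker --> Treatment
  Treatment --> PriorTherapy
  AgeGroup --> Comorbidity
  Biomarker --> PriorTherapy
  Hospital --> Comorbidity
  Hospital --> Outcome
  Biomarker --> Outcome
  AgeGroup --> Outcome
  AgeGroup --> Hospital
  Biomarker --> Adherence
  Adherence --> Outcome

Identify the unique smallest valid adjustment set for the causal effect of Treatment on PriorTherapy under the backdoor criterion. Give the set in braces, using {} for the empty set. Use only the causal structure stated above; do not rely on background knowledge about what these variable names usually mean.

Variables eligible for adjustment (non-descendants of Treatment, excluding Treatment and PriorTherapy): {Adherence, AgeGroup, Biomarker, Comorbidity, Hospital, Outcome}.
Backdoor paths from Treatment to PriorTherapy:
  P1: Treatment <- Biomarker -> PriorTherapy
The empty set is not sufficient: P1 (Treatment <- Biomarker -> PriorTherapy) has no collider blocking it and no conditioned non-collider, so it is open.
Try {Biomarker}:
  P1: blocked at fork node Biomarker ∈ conditioning set.
{Biomarker} contains no descendant of Treatment and blocks every backdoor path.
No other singleton works — e.g. {AgeGroup} leaves P1 open — so {Biomarker} is the unique smallest valid adjustment set.

{Biomarker}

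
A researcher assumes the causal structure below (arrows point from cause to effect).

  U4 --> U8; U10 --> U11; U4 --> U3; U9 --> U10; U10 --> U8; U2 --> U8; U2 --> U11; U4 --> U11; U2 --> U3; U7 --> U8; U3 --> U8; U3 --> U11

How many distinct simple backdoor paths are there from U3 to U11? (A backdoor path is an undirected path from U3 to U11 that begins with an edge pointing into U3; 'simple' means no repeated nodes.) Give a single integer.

A backdoor path from U3 to U11 is any simple undirected path whose first edge points into U3 (i.e. leaves U3 via a parent).
Parents of U3: {U2, U4}.
Enumerating:
  P1: U3 <- U2 -> U8 <- U4 -> U11
  P2: U3 <- U2 -> U8 <- U10 -> U11
  P3: U3 <- U2 -> U11
  P4: U3 <- U4 -> U8 <- U2 -> U11
  P5: U3 <- U4 -> U8 <- U10 -> U11
  P6: U3 <- U4 -> U11
That exhausts the simple backdoor paths. Count: 6.

6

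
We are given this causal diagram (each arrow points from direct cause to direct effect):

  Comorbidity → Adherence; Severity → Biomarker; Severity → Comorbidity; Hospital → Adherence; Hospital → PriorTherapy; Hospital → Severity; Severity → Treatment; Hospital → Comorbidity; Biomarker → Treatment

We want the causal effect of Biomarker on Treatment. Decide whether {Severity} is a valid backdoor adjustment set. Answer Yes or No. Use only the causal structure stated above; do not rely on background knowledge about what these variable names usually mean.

Yes

Backdoor paths from Biomarker to Treatment (paths whose first edge points into Biomarker):
  P1: Biomarker <- Severity -> Treatment
Condition 1 (no descendant of Biomarker in the set): holds — descendants of Biomarker are {Treatment}; none are in {Severity}.
Condition 2 (every backdoor path blocked by {Severity}):
  P1: blocked at fork node Severity ∈ conditioning set.
{Severity} satisfies the backdoor criterion.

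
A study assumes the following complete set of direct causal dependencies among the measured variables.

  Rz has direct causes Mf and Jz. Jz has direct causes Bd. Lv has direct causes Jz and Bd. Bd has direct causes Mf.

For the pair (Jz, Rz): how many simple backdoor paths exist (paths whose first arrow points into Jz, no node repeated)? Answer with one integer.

1

A backdoor path from Jz to Rz is any simple undirected path whose first edge points into Jz (i.e. leaves Jz via a parent).
Parents of Jz: {Bd}.
Enumerating:
  P1: Jz <- Bd <- Mf -> Rz
That exhausts the simple backdoor paths. Count: 1.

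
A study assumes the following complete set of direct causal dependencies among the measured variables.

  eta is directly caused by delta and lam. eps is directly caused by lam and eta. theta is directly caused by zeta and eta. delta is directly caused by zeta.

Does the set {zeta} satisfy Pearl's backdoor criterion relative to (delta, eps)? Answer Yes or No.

Yes

Backdoor paths from delta to eps (paths whose first edge points into delta):
  P1: delta <- zeta -> theta <- eta <- lam -> eps
  P2: delta <- zeta -> theta <- eta -> eps
Condition 1 (no descendant of delta in the set): holds — descendants of delta are {eps, eta, theta}; none are in {zeta}.
Condition 2 (every backdoor path blocked by {zeta}):
  P1: blocked at fork node zeta ∈ conditioning set.
  P2: blocked at fork node zeta ∈ conditioning set.
{zeta} satisfies the backdoor criterion.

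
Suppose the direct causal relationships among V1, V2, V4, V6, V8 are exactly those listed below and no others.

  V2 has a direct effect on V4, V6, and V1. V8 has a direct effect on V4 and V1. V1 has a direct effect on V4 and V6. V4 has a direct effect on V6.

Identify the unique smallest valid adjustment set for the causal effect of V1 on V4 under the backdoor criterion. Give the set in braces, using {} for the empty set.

{V2, V8}

Variables eligible for adjustment (non-descendants of V1, excluding V1 and V4): {V2, V8}.
Backdoor paths from V1 to V4:
  P1: V1 <- V8 -> V4
  P2: V1 <- V2 -> V4
  P3: V1 <- V2 -> V6 <- V4
The empty set is not sufficient: P1 (V1 <- V8 -> V4) has no collider blocking it and no conditioned non-collider, so it is open.
Try {V2, V8}:
  P1: blocked at fork node V8 ∈ conditioning set.
  P2: blocked at fork node V2 ∈ conditioning set.
  P3: blocked at fork node V2 ∈ conditioning set.
{V2, V8} contains no descendant of V1 and blocks every backdoor path.
Every element of {V2, V8} is needed (dropping V2 leaves P2 open; dropping V8 leaves P1 open), so no proper subset is valid.
Among all size-2 subsets of the eligible variables, only {V2, V8} blocks every backdoor path, so it is the unique smallest valid adjustment set.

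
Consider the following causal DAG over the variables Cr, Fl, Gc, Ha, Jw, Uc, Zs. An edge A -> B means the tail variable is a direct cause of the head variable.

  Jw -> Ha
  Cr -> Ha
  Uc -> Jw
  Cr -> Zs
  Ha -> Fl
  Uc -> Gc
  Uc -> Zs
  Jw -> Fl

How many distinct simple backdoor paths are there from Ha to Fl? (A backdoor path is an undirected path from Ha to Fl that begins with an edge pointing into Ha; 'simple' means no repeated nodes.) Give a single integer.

2

A backdoor path from Ha to Fl is any simple undirected path whose first edge points into Ha (i.e. leaves Ha via a parent).
Parents of Ha: {Cr, Jw}.
Enumerating:
  P1: Ha <- Cr -> Zs <- Uc -> Jw -> Fl
  P2: Ha <- Jw -> Fl
That exhausts the simple backdoor paths. Count: 2.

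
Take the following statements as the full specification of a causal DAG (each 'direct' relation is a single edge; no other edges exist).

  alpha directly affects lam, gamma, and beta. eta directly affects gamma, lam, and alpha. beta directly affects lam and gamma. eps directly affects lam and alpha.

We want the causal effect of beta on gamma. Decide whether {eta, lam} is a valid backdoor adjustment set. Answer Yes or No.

No

Backdoor paths from beta to gamma (paths whose first edge points into beta):
  P1: beta <- alpha <- eta -> gamma
  P2: beta <- alpha <- eps -> lam <- eta -> gamma
  P3: beta <- alpha -> lam <- eta -> gamma
  P4: beta <- alpha -> gamma
Condition 1 (no descendant of beta in the set): FAILS — lam is a descendant of beta.
Condition 2 (every backdoor path blocked by {eta, lam}):
  P1: blocked at fork node eta ∈ conditioning set.
  P2: blocked at fork node eta ∈ conditioning set.
  P3: blocked at fork node eta ∈ conditioning set.
  P4: open — no interior node is in the conditioning set.
{eta, lam} does not satisfy the backdoor criterion.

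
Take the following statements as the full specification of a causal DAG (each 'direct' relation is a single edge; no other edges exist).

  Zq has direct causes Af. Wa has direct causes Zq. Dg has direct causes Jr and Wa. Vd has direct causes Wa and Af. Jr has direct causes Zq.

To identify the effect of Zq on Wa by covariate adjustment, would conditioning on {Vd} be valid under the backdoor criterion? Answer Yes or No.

Backdoor paths from Zq to Wa (paths whose first edge points into Zq):
  P1: Zq <- Af -> Vd <- Wa
Condition 1 (no descendant of Zq in the set): FAILS — Vd is a descendant of Zq.
Condition 2 (every backdoor path blocked by {Vd}):
  P1: open — collider(s) Vd are conditioned on (or have a conditioned descendant) and no non-collider on the path is in the set.
{Vd} does not satisfy the backdoor criterion.

No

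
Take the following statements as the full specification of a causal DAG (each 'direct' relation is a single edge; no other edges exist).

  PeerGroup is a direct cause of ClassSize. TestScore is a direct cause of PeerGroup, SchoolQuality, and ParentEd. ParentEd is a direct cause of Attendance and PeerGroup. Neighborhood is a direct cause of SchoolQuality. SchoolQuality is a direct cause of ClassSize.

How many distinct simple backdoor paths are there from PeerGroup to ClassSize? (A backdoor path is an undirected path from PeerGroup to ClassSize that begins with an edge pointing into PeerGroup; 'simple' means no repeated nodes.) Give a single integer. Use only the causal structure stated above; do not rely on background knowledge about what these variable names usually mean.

A backdoor path from PeerGroup to ClassSize is any simple undirected path whose first edge points into PeerGroup (i.e. leaves PeerGroup via a parent).
Parents of PeerGroup: {ParentEd, TestScore}.
Enumerating:
  P1: PeerGroup <- TestScore -> SchoolQuality -> ClassSize
  P2: PeerGroup <- ParentEd <- TestScore -> SchoolQuality -> ClassSize
That exhausts the simple backdoor paths. Count: 2.

2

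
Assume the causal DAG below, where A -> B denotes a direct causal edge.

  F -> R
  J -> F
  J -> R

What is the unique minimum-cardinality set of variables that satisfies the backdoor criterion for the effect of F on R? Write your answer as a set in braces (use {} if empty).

Variables eligible for adjustment (non-descendants of F, excluding F and R): {J}.
Backdoor paths from F to R:
  P1: F <- J -> R
The empty set is not sufficient: P1 (F <- J -> R) has no collider blocking it and no conditioned non-collider, so it is open.
Try {J}:
  P1: blocked at fork node J ∈ conditioning set.
{J} contains no descendant of F and blocks every backdoor path.
{J} is the unique smallest valid adjustment set.

{J}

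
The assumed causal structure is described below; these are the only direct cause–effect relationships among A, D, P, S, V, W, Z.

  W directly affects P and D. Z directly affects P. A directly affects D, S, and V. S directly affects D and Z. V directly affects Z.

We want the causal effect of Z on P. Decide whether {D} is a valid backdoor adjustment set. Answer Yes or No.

Backdoor paths from Z to P (paths whose first edge points into Z):
  P1: Z <- V <- A -> S -> D <- W -> P
  P2: Z <- V <- A -> D <- W -> P
  P3: Z <- S <- A -> D <- W -> P
  P4: Z <- S -> D <- W -> P
Condition 1 (no descendant of Z in the set): holds — descendants of Z are {P}; none are in {D}.
Condition 2 (every backdoor path blocked by {D}):
  P1: open — collider(s) D are conditioned on (or have a conditioned descendant) and no non-collider on the path is in the set.
  P2: open — collider(s) D are conditioned on (or have a conditioned descendant) and no non-collider on the path is in the set.
  P3: open — collider(s) D are conditioned on (or have a conditioned descendant) and no non-collider on the path is in the set.
  P4: open — collider(s) D are conditioned on (or have a conditioned descendant) and no non-collider on the path is in the set.
{D} does not satisfy the backdoor criterion.

No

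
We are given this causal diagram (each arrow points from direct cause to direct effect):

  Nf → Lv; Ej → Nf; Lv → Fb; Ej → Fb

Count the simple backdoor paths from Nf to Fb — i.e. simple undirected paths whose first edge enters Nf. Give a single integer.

1

A backdoor path from Nf to Fb is any simple undirected path whose first edge points into Nf (i.e. leaves Nf via a parent).
Parents of Nf: {Ej}.
Enumerating:
  P1: Nf <- Ej -> Fb
That exhausts the simple backdoor paths. Count: 1.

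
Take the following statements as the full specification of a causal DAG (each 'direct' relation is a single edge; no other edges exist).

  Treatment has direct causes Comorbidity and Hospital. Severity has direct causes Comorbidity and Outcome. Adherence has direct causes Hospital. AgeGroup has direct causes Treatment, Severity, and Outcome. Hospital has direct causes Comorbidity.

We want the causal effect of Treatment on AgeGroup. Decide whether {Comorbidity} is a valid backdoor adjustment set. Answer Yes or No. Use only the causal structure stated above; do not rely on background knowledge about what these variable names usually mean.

Yes

Backdoor paths from Treatment to AgeGroup (paths whose first edge points into Treatment):
  P1: Treatment <- Comorbidity -> Severity <- Outcome -> AgeGroup
  P2: Treatment <- Comorbidity -> Severity -> AgeGroup
  P3: Treatment <- Hospital <- Comorbidity -> Severity <- Outcome -> AgeGroup
  P4: Treatment <- Hospital <- Comorbidity -> Severity -> AgeGroup
Condition 1 (no descendant of Treatment in the set): holds — descendants of Treatment are {AgeGroup}; none are in {Comorbidity}.
Condition 2 (every backdoor path blocked by {Comorbidity}):
  P1: blocked at fork node Comorbidity ∈ conditioning set.
  P2: blocked at fork node Comorbidity ∈ conditioning set.
  P3: blocked at fork node Comorbidity ∈ conditioning set.
  P4: blocked at fork node Comorbidity ∈ conditioning set.
{Comorbidity} satisfies the backdoor criterion.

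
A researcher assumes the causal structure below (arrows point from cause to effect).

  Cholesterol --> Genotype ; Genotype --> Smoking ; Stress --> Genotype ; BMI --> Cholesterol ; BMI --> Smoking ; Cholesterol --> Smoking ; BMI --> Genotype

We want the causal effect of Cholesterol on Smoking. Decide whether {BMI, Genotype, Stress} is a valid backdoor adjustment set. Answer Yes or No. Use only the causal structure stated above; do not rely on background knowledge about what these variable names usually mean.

Backdoor paths from Cholesterol to Smoking (paths whose first edge points into Cholesterol):
  P1: Cholesterol <- BMI -> Genotype -> Smoking
  P2: Cholesterol <- BMI -> Smoking
Condition 1 (no descendant of Cholesterol in the set): FAILS — Genotype is a descendant of Cholesterol.
Condition 2 (every backdoor path blocked by {BMI, Genotype, Stress}):
  P1: blocked at fork node BMI ∈ conditioning set.
  P2: blocked at fork node BMI ∈ conditioning set.
{BMI, Genotype, Stress} does not satisfy the backdoor criterion.

No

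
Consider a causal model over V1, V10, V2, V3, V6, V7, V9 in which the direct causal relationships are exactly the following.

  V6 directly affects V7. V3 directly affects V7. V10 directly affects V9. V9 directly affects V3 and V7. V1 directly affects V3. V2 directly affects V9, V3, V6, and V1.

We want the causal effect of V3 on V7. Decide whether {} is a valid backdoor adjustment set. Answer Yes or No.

Backdoor paths from V3 to V7 (paths whose first edge points into V3):
  P1: V3 <- V2 -> V9 -> V7
  P2: V3 <- V2 -> V6 -> V7
  P3: V3 <- V9 <- V2 -> V6 -> V7
  P4: V3 <- V9 -> V7
  P5: V3 <- V1 <- V2 -> V9 -> V7
  P6: V3 <- V1 <- V2 -> V6 -> V7
Condition 1 (no descendant of V3 in the set): holds — descendants of V3 are {V7}; none are in {}.
Condition 2 (every backdoor path blocked by {}):
  P1: open — no interior node is in the conditioning set.
  P2: open — no interior node is in the conditioning set.
  P3: open — no interior node is in the conditioning set.
  P4: open — no interior node is in the conditioning set.
  P5: open — no interior node is in the conditioning set.
  P6: open — no interior node is in the conditioning set.
{} does not satisfy the backdoor criterion.

No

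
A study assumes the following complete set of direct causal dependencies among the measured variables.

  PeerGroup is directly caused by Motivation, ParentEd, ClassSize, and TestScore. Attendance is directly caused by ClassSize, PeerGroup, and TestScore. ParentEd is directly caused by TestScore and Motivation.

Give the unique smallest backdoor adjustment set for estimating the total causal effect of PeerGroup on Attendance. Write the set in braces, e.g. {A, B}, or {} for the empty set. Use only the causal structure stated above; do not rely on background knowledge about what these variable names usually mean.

Variables eligible for adjustment (non-descendants of PeerGroup, excluding PeerGroup and Attendance): {ClassSize, Motivation, ParentEd, TestScore}.
Backdoor paths from PeerGroup to Attendance:
  P1: PeerGroup <- Motivation -> ParentEd <- TestScore -> Attendance
  P2: PeerGroup <- ClassSize -> Attendance
  P3: PeerGroup <- TestScore -> Attendance
  P4: PeerGroup <- ParentEd <- TestScore -> Attendance
The empty set is not sufficient: P2 (PeerGroup <- ClassSize -> Attendance) has no collider blocking it and no conditioned non-collider, so it is open.
Try {ClassSize, TestScore}:
  P1: blocked at collider ParentEd (neither it nor any descendant is in the conditioning set).
  P2: blocked at fork node ClassSize ∈ conditioning set.
  P3: blocked at fork node TestScore ∈ conditioning set.
  P4: blocked at fork node TestScore ∈ conditioning set.
{ClassSize, TestScore} contains no descendant of PeerGroup and blocks every backdoor path.
Every element of {ClassSize, TestScore} is needed (dropping ClassSize leaves P2 open; dropping TestScore leaves P3 open), so no proper subset is valid.
Among all size-2 subsets of the eligible variables, only {ClassSize, TestScore} blocks every backdoor path, so it is the unique smallest valid adjustment set.

{ClassSize, TestScore}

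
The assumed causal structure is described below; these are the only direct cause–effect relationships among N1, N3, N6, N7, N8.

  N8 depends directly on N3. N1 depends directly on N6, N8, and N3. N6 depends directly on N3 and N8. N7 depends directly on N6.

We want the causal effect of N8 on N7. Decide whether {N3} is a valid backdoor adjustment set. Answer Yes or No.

Yes

Backdoor paths from N8 to N7 (paths whose first edge points into N8):
  P1: N8 <- N3 -> N6 -> N7
  P2: N8 <- N3 -> N1 <- N6 -> N7
Condition 1 (no descendant of N8 in the set): holds — descendants of N8 are {N1, N6, N7}; none are in {N3}.
Condition 2 (every backdoor path blocked by {N3}):
  P1: blocked at fork node N3 ∈ conditioning set.
  P2: blocked at fork node N3 ∈ conditioning set.
{N3} satisfies the backdoor criterion.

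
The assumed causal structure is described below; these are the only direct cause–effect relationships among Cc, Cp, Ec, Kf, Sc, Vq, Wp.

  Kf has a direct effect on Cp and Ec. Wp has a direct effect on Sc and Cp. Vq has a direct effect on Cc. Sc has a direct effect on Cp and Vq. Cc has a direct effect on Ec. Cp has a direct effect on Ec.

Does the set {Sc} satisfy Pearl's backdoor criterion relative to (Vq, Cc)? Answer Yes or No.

Yes

Backdoor paths from Vq to Cc (paths whose first edge points into Vq):
  P1: Vq <- Sc <- Wp -> Cp <- Kf -> Ec <- Cc
  P2: Vq <- Sc <- Wp -> Cp -> Ec <- Cc
  P3: Vq <- Sc -> Cp <- Kf -> Ec <- Cc
  P4: Vq <- Sc -> Cp -> Ec <- Cc
Condition 1 (no descendant of Vq in the set): holds — descendants of Vq are {Cc, Ec}; none are in {Sc}.
Condition 2 (every backdoor path blocked by {Sc}):
  P1: blocked at chain node Sc ∈ conditioning set.
  P2: blocked at chain node Sc ∈ conditioning set.
  P3: blocked at fork node Sc ∈ conditioning set.
  P4: blocked at fork node Sc ∈ conditioning set.
{Sc} satisfies the backdoor criterion.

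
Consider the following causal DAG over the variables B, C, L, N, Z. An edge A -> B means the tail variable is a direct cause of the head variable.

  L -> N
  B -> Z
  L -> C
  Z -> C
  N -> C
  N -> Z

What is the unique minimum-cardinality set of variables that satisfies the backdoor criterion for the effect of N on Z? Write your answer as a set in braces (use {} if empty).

{}

Variables eligible for adjustment (non-descendants of N, excluding N and Z): {B, L}.
Backdoor paths from N to Z:
  P1: N <- L -> C <- Z
Each backdoor path contains an unconditioned collider, so every path is already blocked with the empty conditioning set:
  P1: blocked at collider C (neither it nor any descendant is in the conditioning set).
The empty set is therefore the unique smallest valid set.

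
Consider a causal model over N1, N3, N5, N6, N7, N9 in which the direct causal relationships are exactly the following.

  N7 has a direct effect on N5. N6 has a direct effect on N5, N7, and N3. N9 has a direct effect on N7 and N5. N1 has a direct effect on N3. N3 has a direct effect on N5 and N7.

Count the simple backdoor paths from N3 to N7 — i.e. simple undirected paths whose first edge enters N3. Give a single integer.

A backdoor path from N3 to N7 is any simple undirected path whose first edge points into N3 (i.e. leaves N3 via a parent).
Parents of N3: {N1, N6}.
Enumerating:
  P1: N3 <- N6 -> N7
  P2: N3 <- N6 -> N5 <- N9 -> N7
  P3: N3 <- N6 -> N5 <- N7
That exhausts the simple backdoor paths. Count: 3.

3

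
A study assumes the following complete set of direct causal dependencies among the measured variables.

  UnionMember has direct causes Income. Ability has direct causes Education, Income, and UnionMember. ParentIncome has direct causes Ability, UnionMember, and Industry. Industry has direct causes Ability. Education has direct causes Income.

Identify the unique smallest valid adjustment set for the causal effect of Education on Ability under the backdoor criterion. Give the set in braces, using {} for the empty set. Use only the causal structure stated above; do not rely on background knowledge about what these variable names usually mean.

{Income}

Variables eligible for adjustment (non-descendants of Education, excluding Education and Ability): {Income, UnionMember}.
Backdoor paths from Education to Ability:
  P1: Education <- Income -> UnionMember -> Ability
  P2: Education <- Income -> UnionMember -> ParentIncome <- Ability
  P3: Education <- Income -> UnionMember -> ParentIncome <- Industry <- Ability
  P4: Education <- Income -> Ability
The empty set is not sufficient: P1 (Education <- Income -> UnionMember -> Ability) has no collider blocking it and no conditioned non-collider, so it is open.
Try {Income}:
  P1: blocked at fork node Income ∈ conditioning set.
  P2: blocked at fork node Income ∈ conditioning set.
  P3: blocked at fork node Income ∈ conditioning set.
  P4: blocked at fork node Income ∈ conditioning set.
{Income} contains no descendant of Education and blocks every backdoor path.
No other singleton works — e.g. {UnionMember} leaves P4 open — so {Income} is the unique smallest valid adjustment set.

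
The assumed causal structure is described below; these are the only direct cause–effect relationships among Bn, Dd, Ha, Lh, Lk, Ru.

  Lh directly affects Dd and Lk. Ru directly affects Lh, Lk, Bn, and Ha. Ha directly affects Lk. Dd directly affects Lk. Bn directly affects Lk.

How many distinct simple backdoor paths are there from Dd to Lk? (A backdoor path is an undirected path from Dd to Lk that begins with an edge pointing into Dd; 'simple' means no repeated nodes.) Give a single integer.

A backdoor path from Dd to Lk is any simple undirected path whose first edge points into Dd (i.e. leaves Dd via a parent).
Parents of Dd: {Lh}.
Enumerating:
  P1: Dd <- Lh <- Ru -> Bn -> Lk
  P2: Dd <- Lh <- Ru -> Ha -> Lk
  P3: Dd <- Lh <- Ru -> Lk
  P4: Dd <- Lh -> Lk
That exhausts the simple backdoor paths. Count: 4.

4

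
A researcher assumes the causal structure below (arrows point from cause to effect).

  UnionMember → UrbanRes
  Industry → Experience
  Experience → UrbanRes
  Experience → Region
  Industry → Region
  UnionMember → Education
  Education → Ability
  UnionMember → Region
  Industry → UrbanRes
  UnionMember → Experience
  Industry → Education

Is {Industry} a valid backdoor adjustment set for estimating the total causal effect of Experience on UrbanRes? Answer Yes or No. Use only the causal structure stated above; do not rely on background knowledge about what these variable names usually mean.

No

Backdoor paths from Experience to UrbanRes (paths whose first edge points into Experience):
  P1: Experience <- Industry -> Education <- UnionMember -> UrbanRes
  P2: Experience <- Industry -> Region <- UnionMember -> UrbanRes
  P3: Experience <- Industry -> UrbanRes
  P4: Experience <- UnionMember -> Education <- Industry -> UrbanRes
  P5: Experience <- UnionMember -> Region <- Industry -> UrbanRes
  P6: Experience <- UnionMember -> UrbanRes
Condition 1 (no descendant of Experience in the set): holds — descendants of Experience are {Region, UrbanRes}; none are in {Industry}.
Condition 2 (every backdoor path blocked by {Industry}):
  P1: blocked at fork node Industry ∈ conditioning set.
  P2: blocked at fork node Industry ∈ conditioning set.
  P3: blocked at fork node Industry ∈ conditioning set.
  P4: blocked at collider Education (neither it nor any descendant is in the conditioning set).
  P5: blocked at collider Region (neither it nor any descendant is in the conditioning set).
  P6: open — no interior node is in the conditioning set.
{Industry} does not satisfy the backdoor criterion.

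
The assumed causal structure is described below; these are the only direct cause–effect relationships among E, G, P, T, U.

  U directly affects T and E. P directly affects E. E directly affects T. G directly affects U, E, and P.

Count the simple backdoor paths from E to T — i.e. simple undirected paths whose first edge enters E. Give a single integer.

3

A backdoor path from E to T is any simple undirected path whose first edge points into E (i.e. leaves E via a parent).
Parents of E: {G, P, U}.
Enumerating:
  P1: E <- G -> U -> T
  P2: E <- P <- G -> U -> T
  P3: E <- U -> T
That exhausts the simple backdoor paths. Count: 3.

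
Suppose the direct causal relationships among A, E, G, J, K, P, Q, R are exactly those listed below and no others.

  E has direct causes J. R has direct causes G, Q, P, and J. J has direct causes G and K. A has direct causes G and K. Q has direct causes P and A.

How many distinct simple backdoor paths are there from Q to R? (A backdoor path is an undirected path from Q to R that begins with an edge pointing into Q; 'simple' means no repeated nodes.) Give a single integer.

5

A backdoor path from Q to R is any simple undirected path whose first edge points into Q (i.e. leaves Q via a parent).
Parents of Q: {A, P}.
Enumerating:
  P1: Q <- P -> R
  P2: Q <- A <- K -> J <- G -> R
  P3: Q <- A <- K -> J -> R
  P4: Q <- A <- G -> J -> R
  P5: Q <- A <- G -> R
That exhausts the simple backdoor paths. Count: 5.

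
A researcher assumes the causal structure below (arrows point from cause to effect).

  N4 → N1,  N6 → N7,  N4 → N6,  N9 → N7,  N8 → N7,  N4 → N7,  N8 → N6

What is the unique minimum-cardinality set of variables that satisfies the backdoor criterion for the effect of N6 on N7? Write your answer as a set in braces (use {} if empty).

Variables eligible for adjustment (non-descendants of N6, excluding N6 and N7): {N1, N4, N8, N9}.
Backdoor paths from N6 to N7:
  P1: N6 <- N4 -> N7
  P2: N6 <- N8 -> N7
The empty set is not sufficient: P1 (N6 <- N4 -> N7) has no collider blocking it and no conditioned non-collider, so it is open.
Try {N4, N8}:
  P1: blocked at fork node N4 ∈ conditioning set.
  P2: blocked at fork node N8 ∈ conditioning set.
{N4, N8} contains no descendant of N6 and blocks every backdoor path.
Every element of {N4, N8} is needed (dropping N4 leaves P1 open; dropping N8 leaves P2 open), so no proper subset is valid.
Among all size-2 subsets of the eligible variables, only {N4, N8} blocks every backdoor path, so it is the unique smallest valid adjustment set.

{N4, N8}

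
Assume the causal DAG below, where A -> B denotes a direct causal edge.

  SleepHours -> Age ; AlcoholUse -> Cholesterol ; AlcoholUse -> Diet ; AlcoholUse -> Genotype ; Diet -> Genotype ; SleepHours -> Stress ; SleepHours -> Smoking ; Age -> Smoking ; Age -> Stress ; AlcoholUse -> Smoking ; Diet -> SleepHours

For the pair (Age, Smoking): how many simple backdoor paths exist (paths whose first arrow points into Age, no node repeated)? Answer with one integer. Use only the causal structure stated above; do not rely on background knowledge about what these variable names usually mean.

A backdoor path from Age to Smoking is any simple undirected path whose first edge points into Age (i.e. leaves Age via a parent).
Parents of Age: {SleepHours}.
Enumerating:
  P1: Age <- SleepHours <- Diet <- AlcoholUse -> Smoking
  P2: Age <- SleepHours <- Diet -> Genotype <- AlcoholUse -> Smoking
  P3: Age <- SleepHours -> Smoking
That exhausts the simple backdoor paths. Count: 3.

3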